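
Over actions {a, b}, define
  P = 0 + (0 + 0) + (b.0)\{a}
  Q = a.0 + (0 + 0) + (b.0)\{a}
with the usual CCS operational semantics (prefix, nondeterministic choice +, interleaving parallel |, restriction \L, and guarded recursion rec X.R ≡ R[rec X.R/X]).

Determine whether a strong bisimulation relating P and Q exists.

P ≁ Q

P's transition system — 2 states:
  u0 = 0 + (0 + 0) + (b.0)\{a} → -b-> u1
  u1 = 0\{a} → stopped
Q's transition system — 3 states:
  v0 = a.0 + (0 + 0) + (b.0)\{a} → -a-> v1, -b-> v2
  v1 = 0 → stopped
  v2 = 0\{a} → stopped
Bisimilarity quotient blocks:
  B0 = {u0}
  B1 = {u1, v1, v2}
  B2 = {v0}
u0 ∈ B0, v0 ∈ B2 → different blocks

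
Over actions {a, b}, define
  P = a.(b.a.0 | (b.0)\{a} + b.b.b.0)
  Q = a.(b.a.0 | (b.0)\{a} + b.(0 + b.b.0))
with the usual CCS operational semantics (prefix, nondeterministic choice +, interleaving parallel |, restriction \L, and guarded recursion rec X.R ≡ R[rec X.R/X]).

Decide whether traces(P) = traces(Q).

traces(P) = traces(Q)

Reachable graph of P (10 states):
  u0 = a.(b.a.0 | (b.0)\{a} + b.b.b.0) has moves --a--▸ u1
  u1 = b.a.0 | (b.0)\{a} + b.b.b.0 has moves --b--▸ u2, --b--▸ u3, --b--▸ u4
  u2 = a.0 | (b.0)\{a} has moves --a--▸ u5, --b--▸ u6
  u3 = b.a.0 | 0\{a} has moves --b--▸ u6
  u4 = b.b.0 has moves --b--▸ u7
  u5 = 0 | (b.0)\{a} has moves --b--▸ u8
  u6 = a.0 | 0\{a} has moves --a--▸ u8
  u7 = b.0 has moves --b--▸ u9
  u8 = 0 | 0\{a} has moves ∅
  u9 = 0 has moves ∅
Reachable graph of Q (10 states):
  v0 = a.(b.a.0 | (b.0)\{a} + b.(0 + b.b.0)) has moves --a--▸ v1
  v1 = b.a.0 | (b.0)\{a} + b.(0 + b.b.0) has moves --b--▸ v2, --b--▸ v3, --b--▸ v4
  v2 = 0 + b.b.0 has moves --b--▸ v5
  v3 = a.0 | (b.0)\{a} has moves --a--▸ v6, --b--▸ v7
  v4 = b.a.0 | 0\{a} has moves --b--▸ v7
  v5 = b.0 has moves --b--▸ v8
  v6 = 0 | (b.0)\{a} has moves --b--▸ v9
  v7 = a.0 | 0\{a} has moves --a--▸ v9
  v8 = 0 has moves ∅
  v9 = 0 | 0\{a} has moves ∅
Partition-refinement fixed point:
  B0 = {u0, v0}
  B1 = {u1, v1}
  B2 = {u4, v2}
  B3 = {u5, u7, v5, v6}
  B4 = {u8, u9, v8, v9}
  B5 = {u3, v4}
  B6 = {u6, v7}
  B7 = {u2, v3}
u0 ∈ B0, v0 ∈ B0 → same block
Bisimilar ⇒ trace-equivalent.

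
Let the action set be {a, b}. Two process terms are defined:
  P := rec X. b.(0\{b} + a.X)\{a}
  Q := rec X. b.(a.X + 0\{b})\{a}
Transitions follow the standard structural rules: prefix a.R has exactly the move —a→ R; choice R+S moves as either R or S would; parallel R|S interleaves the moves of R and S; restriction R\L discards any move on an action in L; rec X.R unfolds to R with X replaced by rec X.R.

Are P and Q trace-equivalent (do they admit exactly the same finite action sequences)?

YES

Reachable graph of P (2 states):
  s0 = rec X. b.(0\{b} + a.X)\{a} ⊢ —b→ s1
  s1 = (0\{b} + a.(rec X. b.(0\{b} + a.X)\{a}))\{a} ⊢ stopped
Reachable graph of Q (2 states):
  t0 = rec X. b.(a.X + 0\{b})\{a} ⊢ —b→ t1
  t1 = (a.(rec X. b.(a.X + 0\{b})\{a}) + 0\{b})\{a} ⊢ stopped
Bisimilarity quotient blocks:
  B0 = {s0, t0}
  B1 = {s1, t1}
s0 ∈ B0, t0 ∈ B0 → same block
Bisimilar ⇒ trace-equivalent.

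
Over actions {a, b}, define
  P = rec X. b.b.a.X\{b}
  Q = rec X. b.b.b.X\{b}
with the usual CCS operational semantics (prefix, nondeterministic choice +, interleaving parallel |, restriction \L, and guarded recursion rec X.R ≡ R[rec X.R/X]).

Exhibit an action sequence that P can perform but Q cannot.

Reachable graph of P (4 states):
  s0 = rec X. b.b.a.X\{b} ⊢ -b-> s1
  s1 = b.a.(rec X. b.b.a.X\{b})\{b} ⊢ -b-> s2
  s2 = a.(rec X. b.b.a.X\{b})\{b} ⊢ -a-> s3
  s3 = (rec X. b.b.a.X\{b})\{b} ⊢ ·
Reachable graph of Q (4 states):
  t0 = rec X. b.b.b.X\{b} ⊢ -b-> t1
  t1 = b.b.(rec X. b.b.b.X\{b})\{b} ⊢ -b-> t2
  t2 = b.(rec X. b.b.b.X\{b})\{b} ⊢ -b-> t3
  t3 = (rec X. b.b.b.X\{b})\{b} ⊢ ·
Trace ⟨bba⟩ through P, begin at {s0}:
  after b @ step 1: {s1}
  after b @ step 2: {s2}
  after a @ step 3: {s3}
  — P admits the full trace.
Trace ⟨bba⟩ through Q, begin at {t0}:
  after b @ step 1: {t1}
  after b @ step 2: {t2}
  after a @ step 3: no successor for Q

bba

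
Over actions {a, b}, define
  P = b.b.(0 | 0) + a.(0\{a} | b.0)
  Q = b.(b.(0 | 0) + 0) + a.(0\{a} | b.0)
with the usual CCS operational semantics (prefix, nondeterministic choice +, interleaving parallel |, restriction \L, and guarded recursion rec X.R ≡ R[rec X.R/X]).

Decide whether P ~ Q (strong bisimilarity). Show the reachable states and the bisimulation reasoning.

bisimilar

Reachable graph of P (5 states):
  s0 = b.b.(0 | 0) + a.(0\{a} | b.0) | --a--▸ s1, --b--▸ s2
  s1 = 0\{a} | b.0 | --b--▸ s3
  s2 = b.(0 | 0) | --b--▸ s4
  s3 = 0\{a} | 0 | stopped
  s4 = 0 | 0 | stopped
Reachable graph of Q (5 states):
  t0 = b.(b.(0 | 0) + 0) + a.(0\{a} | b.0) | --a--▸ t1, --b--▸ t2
  t1 = 0\{a} | b.0 | --b--▸ t3
  t2 = b.(0 | 0) + 0 | --b--▸ t4
  t3 = 0\{a} | 0 | stopped
  t4 = 0 | 0 | stopped
Coarsest stable partition (strong bisimilarity classes):
  B0 = {s0, t0}
  B1 = {s1, s2, t1, t2}
  B2 = {s3, s4, t3, t4}
s0 ∈ B0, t0 ∈ B0 → same block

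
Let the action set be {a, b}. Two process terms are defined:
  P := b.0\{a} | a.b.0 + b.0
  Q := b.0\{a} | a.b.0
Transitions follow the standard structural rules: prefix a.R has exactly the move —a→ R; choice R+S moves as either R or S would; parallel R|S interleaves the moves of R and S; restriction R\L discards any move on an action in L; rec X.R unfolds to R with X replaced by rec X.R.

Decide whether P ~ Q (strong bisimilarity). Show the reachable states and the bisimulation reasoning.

LTS(P): 7 reachable states
  s0 = b.0\{a} | a.b.0 + b.0 ⊢ =a=> s1, =b=> s2, =b=> s3
  s1 = b.0\{a} | b.0 ⊢ =b=> s4, =b=> s5
  s2 = 0 ⊢ ∅
  s3 = 0\{a} | a.b.0 ⊢ =a=> s4
  s4 = 0\{a} | b.0 ⊢ =b=> s6
  s5 = b.0\{a} | 0 ⊢ =b=> s6
  s6 = 0\{a} | 0 ⊢ ∅
LTS(Q): 6 reachable states
  t0 = b.0\{a} | a.b.0 ⊢ =a=> t1, =b=> t2
  t1 = b.0\{a} | b.0 ⊢ =b=> t3, =b=> t4
  t2 = 0\{a} | a.b.0 ⊢ =a=> t3
  t3 = 0\{a} | b.0 ⊢ =b=> t5
  t4 = b.0\{a} | 0 ⊢ =b=> t5
  t5 = 0\{a} | 0 ⊢ ∅
Coarsest stable partition (strong bisimilarity classes):
  B0 = {s0}
  B1 = {s2, s6, t5}
  B2 = {s3, t2}
  B3 = {s4, s5, t3, t4}
  B4 = {s1, t1}
  B5 = {t0}
s0 ∈ B0, t0 ∈ B5 → different blocks

P ≁ Q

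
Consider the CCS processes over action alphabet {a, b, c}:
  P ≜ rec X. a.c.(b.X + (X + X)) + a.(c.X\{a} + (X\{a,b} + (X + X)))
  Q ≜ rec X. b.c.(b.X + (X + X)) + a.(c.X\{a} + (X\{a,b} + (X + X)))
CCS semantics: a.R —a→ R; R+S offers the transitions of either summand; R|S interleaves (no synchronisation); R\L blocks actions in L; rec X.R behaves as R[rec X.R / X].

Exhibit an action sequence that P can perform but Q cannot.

aca

LTS(P): 5 reachable states
  p0 = rec X. a.c.(b.X + (X + X)) + a.(c.X\{a} + (X\{a,b} + (X + X))) ⊢ =a=> p1, =a=> p2
  p1 = c.(b.(rec X. a.c.(b.X + (X + X)) + a.(c.X\{a} + (X\{a,b} + (X + X)))) + ((rec X. a.c.(b.X + (X + X)) + a.(c.X\{a} + (X\{a,b} + (X + X)))) + (rec X. a.c.(b.X + (X + X)) + a.(c.X\{a} + (X\{a,b} + (X + X)))))) ⊢ =c=> p3
  p2 = c.(rec X. a.c.(b.X + (X + X)) + a.(c.X\{a} + (X\{a,b} + (X + X))))\{a} + ((rec X. a.c.(b.X + (X + X)) + a.(c.X\{a} + (X\{a,b} + (X + X))))\{a,b} + ((rec X. a.c.(b.X + (X + X)) + a.(c.X\{a} + (X\{a,b} + (X + X)))) + (rec X. a.c.(b.X + (X + X)) + a.(c.X\{a} + (X\{a,b} + (X + X)))))) ⊢ =a=> p1, =a=> p2, =c=> p4
  p3 = b.(rec X. a.c.(b.X + (X + X)) + a.(c.X\{a} + (X\{a,b} + (X + X)))) + ((rec X. a.c.(b.X + (X + X)) + a.(c.X\{a} + (X\{a,b} + (X + X)))) + (rec X. a.c.(b.X + (X + X)) + a.(c.X\{a} + (X\{a,b} + (X + X))))) ⊢ =a=> p1, =a=> p2, =b=> p0
  p4 = (rec X. a.c.(b.X + (X + X)) + a.(c.X\{a} + (X\{a,b} + (X + X))))\{a} ⊢ (no moves)
LTS(Q): 7 reachable states
  q0 = rec X. b.c.(b.X + (X + X)) + a.(c.X\{a} + (X\{a,b} + (X + X))) ⊢ =a=> q1, =b=> q2
  q1 = c.(rec X. b.c.(b.X + (X + X)) + a.(c.X\{a} + (X\{a,b} + (X + X))))\{a} + ((rec X. b.c.(b.X + (X + X)) + a.(c.X\{a} + (X\{a,b} + (X + X))))\{a,b} + ((rec X. b.c.(b.X + (X + X)) + a.(c.X\{a} + (X\{a,b} + (X + X)))) + (rec X. b.c.(b.X + (X + X)) + a.(c.X\{a} + (X\{a,b} + (X + X)))))) ⊢ =a=> q1, =b=> q2, =c=> q3
  q2 = c.(b.(rec X. b.c.(b.X + (X + X)) + a.(c.X\{a} + (X\{a,b} + (X + X)))) + ((rec X. b.c.(b.X + (X + X)) + a.(c.X\{a} + (X\{a,b} + (X + X)))) + (rec X. b.c.(b.X + (X + X)) + a.(c.X\{a} + (X\{a,b} + (X + X)))))) ⊢ =c=> q4
  q3 = (rec X. b.c.(b.X + (X + X)) + a.(c.X\{a} + (X\{a,b} + (X + X))))\{a} ⊢ =b=> q5
  q4 = b.(rec X. b.c.(b.X + (X + X)) + a.(c.X\{a} + (X\{a,b} + (X + X)))) + ((rec X. b.c.(b.X + (X + X)) + a.(c.X\{a} + (X\{a,b} + (X + X)))) + (rec X. b.c.(b.X + (X + X)) + a.(c.X\{a} + (X\{a,b} + (X + X))))) ⊢ =a=> q1, =b=> q0, =b=> q2
  q5 = (c.(b.(rec X. b.c.(b.X + (X + X)) + a.(c.X\{a} + (X\{a,b} + (X + X)))) + ((rec X. b.c.(b.X + (X + X)) + a.(c.X\{a} + (X\{a,b} + (X + X)))) + (rec X. b.c.(b.X + (X + X)) + a.(c.X\{a} + (X\{a,b} + (X + X)))))))\{a} ⊢ =c=> q6
  q6 = (b.(rec X. b.c.(b.X + (X + X)) + a.(c.X\{a} + (X\{a,b} + (X + X)))) + ((rec X. b.c.(b.X + (X + X)) + a.(c.X\{a} + (X\{a,b} + (X + X)))) + (rec X. b.c.(b.X + (X + X)) + a.(c.X\{a} + (X\{a,b} + (X + X))))))\{a} ⊢ =b=> q3, =b=> q5
Trace ⟨aca⟩ through P, begin at {p0}:
  step 1 (a): {p1, p2}
  step 2 (c): {p3, p4}
  step 3 (a): {p1, p2}
  P completes σ.
Trace ⟨aca⟩ through Q, begin at {q0}:
  step 1 (a): {q1}
  step 2 (c): {q3}
  step 3 (a): ∅  — Q cannot continue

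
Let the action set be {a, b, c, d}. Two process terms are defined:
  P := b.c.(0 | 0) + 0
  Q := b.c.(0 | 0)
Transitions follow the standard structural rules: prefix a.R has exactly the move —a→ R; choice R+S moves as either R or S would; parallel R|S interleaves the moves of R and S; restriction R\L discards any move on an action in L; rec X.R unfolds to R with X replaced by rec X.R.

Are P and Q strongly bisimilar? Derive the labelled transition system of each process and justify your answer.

LTS(P): 3 reachable states
  m0 = b.c.(0 | 0) + 0 → --b--▸ m1
  m1 = c.(0 | 0) → --c--▸ m2
  m2 = 0 | 0 → ·
LTS(Q): 3 reachable states
  n0 = b.c.(0 | 0) → --b--▸ n1
  n1 = c.(0 | 0) → --c--▸ n2
  n2 = 0 | 0 → ·
Bisimilarity quotient blocks:
  B0 = {m0, n0}
  B1 = {m1, n1}
  B2 = {m2, n2}
m0 ∈ B0, n0 ∈ B0 → same block

bisimilar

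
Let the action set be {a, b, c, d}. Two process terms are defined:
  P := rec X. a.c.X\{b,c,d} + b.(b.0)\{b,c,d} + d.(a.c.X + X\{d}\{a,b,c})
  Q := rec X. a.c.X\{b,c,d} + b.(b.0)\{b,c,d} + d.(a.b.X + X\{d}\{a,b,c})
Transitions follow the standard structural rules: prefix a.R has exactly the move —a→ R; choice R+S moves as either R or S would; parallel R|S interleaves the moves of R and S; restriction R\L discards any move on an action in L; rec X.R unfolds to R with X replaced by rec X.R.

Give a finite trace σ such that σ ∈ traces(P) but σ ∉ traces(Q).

P's transition system — 7 states:
  m0 = rec X. a.c.X\{b,c,d} + b.(b.0)\{b,c,d} + d.(a.c.X + X\{d}\{a,b,c}) has moves —a→ m1, —b→ m2, —d→ m3
  m1 = c.(rec X. a.c.X\{b,c,d} + b.(b.0)\{b,c,d} + d.(a.c.X + X\{d}\{a,b,c}))\{b,c,d} has moves —c→ m4
  m2 = (b.0)\{b,c,d} has moves deadlocked
  m3 = a.c.(rec X. a.c.X\{b,c,d} + b.(b.0)\{b,c,d} + d.(a.c.X + X\{d}\{a,b,c})) + (rec X. a.c.X\{b,c,d} + b.(b.0)\{b,c,d} + d.(a.c.X + X\{d}\{a,b,c}))\{d}\{a,b,c} has moves —a→ m5
  m4 = (rec X. a.c.X\{b,c,d} + b.(b.0)\{b,c,d} + d.(a.c.X + X\{d}\{a,b,c}))\{b,c,d} has moves —a→ m6
  m5 = c.(rec X. a.c.X\{b,c,d} + b.(b.0)\{b,c,d} + d.(a.c.X + X\{d}\{a,b,c})) has moves —c→ m0
  m6 = (c.(rec X. a.c.X\{b,c,d} + b.(b.0)\{b,c,d} + d.(a.c.X + X\{d}\{a,b,c}))\{b,c,d})\{b,c,d} has moves deadlocked
Q's transition system — 7 states:
  n0 = rec X. a.c.X\{b,c,d} + b.(b.0)\{b,c,d} + d.(a.b.X + X\{d}\{a,b,c}) has moves —a→ n1, —b→ n2, —d→ n3
  n1 = c.(rec X. a.c.X\{b,c,d} + b.(b.0)\{b,c,d} + d.(a.b.X + X\{d}\{a,b,c}))\{b,c,d} has moves —c→ n4
  n2 = (b.0)\{b,c,d} has moves deadlocked
  n3 = a.b.(rec X. a.c.X\{b,c,d} + b.(b.0)\{b,c,d} + d.(a.b.X + X\{d}\{a,b,c})) + (rec X. a.c.X\{b,c,d} + b.(b.0)\{b,c,d} + d.(a.b.X + X\{d}\{a,b,c}))\{d}\{a,b,c} has moves —a→ n5
  n4 = (rec X. a.c.X\{b,c,d} + b.(b.0)\{b,c,d} + d.(a.b.X + X\{d}\{a,b,c}))\{b,c,d} has moves —a→ n6
  n5 = b.(rec X. a.c.X\{b,c,d} + b.(b.0)\{b,c,d} + d.(a.b.X + X\{d}\{a,b,c})) has moves —b→ n0
  n6 = (c.(rec X. a.c.X\{b,c,d} + b.(b.0)\{b,c,d} + d.(a.b.X + X\{d}\{a,b,c}))\{b,c,d})\{b,c,d} has moves deadlocked
Executing dac from P (initial set {m0}):
  [1] d ⇒ {m3}
  [2] a ⇒ {m5}
  [3] c ⇒ {m0}
  — P admits the full trace.
Executing dac from Q (initial set {n0}):
  [1] d ⇒ {n3}
  [2] a ⇒ {n5}
  [3] c ⇒ ∅  — Q cannot continue

dac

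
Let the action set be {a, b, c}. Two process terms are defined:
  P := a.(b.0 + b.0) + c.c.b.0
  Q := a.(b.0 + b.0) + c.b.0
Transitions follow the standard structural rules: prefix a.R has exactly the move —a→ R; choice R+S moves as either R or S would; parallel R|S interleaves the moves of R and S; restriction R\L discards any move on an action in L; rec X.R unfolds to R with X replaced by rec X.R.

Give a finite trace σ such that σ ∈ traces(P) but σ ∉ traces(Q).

P's transition system — 5 states:
  u0 = a.(b.0 + b.0) + c.c.b.0 | --a--▸ u1, --c--▸ u2
  u1 = b.0 + b.0 | --b--▸ u3
  u2 = c.b.0 | --c--▸ u4
  u3 = 0 | ∅
  u4 = b.0 | --b--▸ u3
Q's transition system — 4 states:
  v0 = a.(b.0 + b.0) + c.b.0 | --a--▸ v1, --c--▸ v2
  v1 = b.0 + b.0 | --b--▸ v3
  v2 = b.0 | --b--▸ v3
  v3 = 0 | ∅
Run σ = ⟨cc⟩ on P: start {u0}
  after c @ step 1: {u2}
  after c @ step 2: {u4}
  ✓ P
Run σ = ⟨cc⟩ on Q: start {v0}
  after c @ step 1: {v2}
  after c @ step 2: no successor for Q

cc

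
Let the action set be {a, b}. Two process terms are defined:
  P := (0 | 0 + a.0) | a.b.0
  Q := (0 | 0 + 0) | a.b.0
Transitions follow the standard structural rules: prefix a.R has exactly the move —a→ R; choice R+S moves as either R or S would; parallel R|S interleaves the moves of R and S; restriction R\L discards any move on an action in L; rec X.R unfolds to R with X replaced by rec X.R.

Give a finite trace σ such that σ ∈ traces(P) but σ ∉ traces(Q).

P's transition system — 6 states:
  u0 = (0 | 0 + a.0) | a.b.0 | —a→ u1, —a→ u2
  u1 = (0 | 0 + a.0) | b.0 | —a→ u3, —b→ u4
  u2 = 0 | a.b.0 | —a→ u3
  u3 = 0 | b.0 | —b→ u5
  u4 = (0 | 0 + a.0) | 0 | —a→ u5
  u5 = 0 | 0 | ·
Q's transition system — 3 states:
  v0 = (0 | 0 + 0) | a.b.0 | —a→ v1
  v1 = (0 | 0 + 0) | b.0 | —b→ v2
  v2 = (0 | 0 + 0) | 0 | ·
Trace ⟨aa⟩ through P, begin at {u0}:
  [1] a ⇒ {u1, u2}
  [2] a ⇒ {u3}
  — P admits the full trace.
Trace ⟨aa⟩ through Q, begin at {v0}:
  [1] a ⇒ {v1}
  [2] a ⇒ ∅ (Q stuck)

aa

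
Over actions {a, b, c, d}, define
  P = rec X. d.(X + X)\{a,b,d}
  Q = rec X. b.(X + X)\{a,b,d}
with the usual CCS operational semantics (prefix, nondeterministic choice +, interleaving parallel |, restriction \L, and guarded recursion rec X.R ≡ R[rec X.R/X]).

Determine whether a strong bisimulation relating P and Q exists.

P's transition system — 2 states:
  p0 = rec X. d.(X + X)\{a,b,d} → --d--▸ p1
  p1 = ((rec X. d.(X + X)\{a,b,d}) + (rec X. d.(X + X)\{a,b,d}))\{a,b,d} → stopped
Q's transition system — 2 states:
  q0 = rec X. b.(X + X)\{a,b,d} → --b--▸ q1
  q1 = ((rec X. b.(X + X)\{a,b,d}) + (rec X. b.(X + X)\{a,b,d}))\{a,b,d} → stopped
Partition-refinement fixed point:
  B0 = {p0}
  B1 = {p1, q1}
  B2 = {q0}
p0 ∈ B0, q0 ∈ B2 → different blocks

not bisimilar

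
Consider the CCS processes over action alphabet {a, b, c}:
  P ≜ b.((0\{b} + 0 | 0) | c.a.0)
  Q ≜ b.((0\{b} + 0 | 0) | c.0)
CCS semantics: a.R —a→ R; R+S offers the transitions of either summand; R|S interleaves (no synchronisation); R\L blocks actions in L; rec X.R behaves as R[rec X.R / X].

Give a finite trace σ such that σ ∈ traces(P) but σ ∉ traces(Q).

bca

LTS(P): 4 reachable states
  u0 = b.((0\{b} + 0 | 0) | c.a.0) → ··b··> u1
  u1 = (0\{b} + 0 | 0) | c.a.0 → ··c··> u2
  u2 = (0\{b} + 0 | 0) | a.0 → ··a··> u3
  u3 = (0\{b} + 0 | 0) | 0 → (no moves)
LTS(Q): 3 reachable states
  v0 = b.((0\{b} + 0 | 0) | c.0) → ··b··> v1
  v1 = (0\{b} + 0 | 0) | c.0 → ··c··> v2
  v2 = (0\{b} + 0 | 0) | 0 → (no moves)
Run σ = ⟨bca⟩ on P: start {u0}
  after b @ step 1: {u1}
  after c @ step 2: {u2}
  after a @ step 3: {u3}
  ✓ P
Run σ = ⟨bca⟩ on Q: start {v0}
  after b @ step 1: {v1}
  after c @ step 2: {v2}
  after a @ step 3: ∅  — Q cannot continue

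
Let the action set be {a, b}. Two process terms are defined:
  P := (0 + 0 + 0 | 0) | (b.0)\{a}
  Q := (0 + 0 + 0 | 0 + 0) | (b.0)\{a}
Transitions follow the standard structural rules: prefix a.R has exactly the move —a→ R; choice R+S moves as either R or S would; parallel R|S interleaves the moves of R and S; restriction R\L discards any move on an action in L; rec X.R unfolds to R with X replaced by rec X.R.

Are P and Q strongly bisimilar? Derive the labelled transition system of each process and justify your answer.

LTS(P): 2 reachable states
  p0 = (0 + 0 + 0 | 0) | (b.0)\{a} → —b→ p1
  p1 = (0 + 0 + 0 | 0) | 0\{a} → stopped
LTS(Q): 2 reachable states
  q0 = (0 + 0 + 0 | 0 + 0) | (b.0)\{a} → —b→ q1
  q1 = (0 + 0 + 0 | 0 + 0) | 0\{a} → stopped
Bisimilarity quotient blocks:
  B0 = {p0, q0}
  B1 = {p1, q1}
p0 ∈ B0, q0 ∈ B0 → same block

YES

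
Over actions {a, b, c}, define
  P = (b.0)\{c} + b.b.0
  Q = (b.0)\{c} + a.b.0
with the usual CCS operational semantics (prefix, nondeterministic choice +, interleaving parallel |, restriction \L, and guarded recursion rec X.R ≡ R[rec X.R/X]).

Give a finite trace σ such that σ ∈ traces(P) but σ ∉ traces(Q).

bb

Reachable graph of P (4 states):
  u0 = (b.0)\{c} + b.b.0 | —b→ u1, —b→ u2
  u1 = 0\{c} | ·
  u2 = b.0 | —b→ u3
  u3 = 0 | ·
Reachable graph of Q (4 states):
  v0 = (b.0)\{c} + a.b.0 | —a→ v1, —b→ v2
  v1 = b.0 | —b→ v3
  v2 = 0\{c} | ·
  v3 = 0 | ·
Executing bb from P (initial set {u0}):
  step 1 (b): {u1, u2}
  step 2 (b): {u3}
  P completes σ.
Executing bb from Q (initial set {v0}):
  step 1 (b): {v2}
  step 2 (b): ∅  — Q cannot continue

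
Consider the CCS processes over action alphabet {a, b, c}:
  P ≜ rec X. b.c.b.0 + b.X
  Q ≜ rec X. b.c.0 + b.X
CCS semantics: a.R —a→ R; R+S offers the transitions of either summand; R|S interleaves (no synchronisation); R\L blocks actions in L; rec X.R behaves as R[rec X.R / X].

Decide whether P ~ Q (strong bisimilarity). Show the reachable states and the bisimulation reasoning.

Reachable graph of P (4 states):
  p0 = rec X. b.c.b.0 + b.X | -b-> p0, -b-> p1
  p1 = c.b.0 | -c-> p2
  p2 = b.0 | -b-> p3
  p3 = 0 | deadlocked
Reachable graph of Q (3 states):
  q0 = rec X. b.c.0 + b.X | -b-> q0, -b-> q1
  q1 = c.0 | -c-> q2
  q2 = 0 | deadlocked
Bisimilarity quotient blocks:
  B0 = {p0}
  B1 = {p1}
  B2 = {p2}
  B3 = {p3, q2}
  B4 = {q0}
  B5 = {q1}
p0 ∈ B0, q0 ∈ B4 → different blocks

not bisimilar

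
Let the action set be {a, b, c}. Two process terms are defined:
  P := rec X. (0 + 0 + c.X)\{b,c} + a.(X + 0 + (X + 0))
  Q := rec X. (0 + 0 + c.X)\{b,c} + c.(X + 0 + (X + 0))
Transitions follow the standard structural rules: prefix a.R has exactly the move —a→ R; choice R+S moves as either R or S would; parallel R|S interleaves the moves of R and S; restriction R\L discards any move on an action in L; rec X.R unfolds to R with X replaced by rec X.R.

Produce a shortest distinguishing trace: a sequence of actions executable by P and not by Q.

a

Reachable graph of P (2 states):
  s0 = rec X. (0 + 0 + c.X)\{b,c} + a.(X + 0 + (X + 0)) ⊢ -a-> s1
  s1 = (rec X. (0 + 0 + c.X)\{b,c} + a.(X + 0 + (X + 0))) + 0 + ((rec X. (0 + 0 + c.X)\{b,c} + a.(X + 0 + (X + 0))) + 0) ⊢ -a-> s1
Reachable graph of Q (2 states):
  t0 = rec X. (0 + 0 + c.X)\{b,c} + c.(X + 0 + (X + 0)) ⊢ -c-> t1
  t1 = (rec X. (0 + 0 + c.X)\{b,c} + c.(X + 0 + (X + 0))) + 0 + ((rec X. (0 + 0 + c.X)\{b,c} + c.(X + 0 + (X + 0))) + 0) ⊢ -c-> t1
Run σ = ⟨a⟩ on P: start {s0}
  step 1 (a): {s1}
  P completes σ.
Run σ = ⟨a⟩ on Q: start {t0}
  step 1 (a): no successor for Q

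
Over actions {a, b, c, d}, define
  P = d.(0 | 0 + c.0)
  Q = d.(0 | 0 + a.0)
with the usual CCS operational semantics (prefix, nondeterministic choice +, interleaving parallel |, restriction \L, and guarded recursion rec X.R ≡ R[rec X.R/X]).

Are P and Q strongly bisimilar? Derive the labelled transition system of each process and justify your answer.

Reachable graph of P (3 states):
  m0 = d.(0 | 0 + c.0) has moves --d--▸ m1
  m1 = 0 | 0 + c.0 has moves --c--▸ m2
  m2 = 0 has moves ·
Reachable graph of Q (3 states):
  n0 = d.(0 | 0 + a.0) has moves --d--▸ n1
  n1 = 0 | 0 + a.0 has moves --a--▸ n2
  n2 = 0 has moves ·
Coarsest stable partition (strong bisimilarity classes):
  B0 = {m0}
  B1 = {m1}
  B2 = {m2, n2}
  B3 = {n0}
  B4 = {n1}
m0 ∈ B0, n0 ∈ B3 → different blocks

not bisimilar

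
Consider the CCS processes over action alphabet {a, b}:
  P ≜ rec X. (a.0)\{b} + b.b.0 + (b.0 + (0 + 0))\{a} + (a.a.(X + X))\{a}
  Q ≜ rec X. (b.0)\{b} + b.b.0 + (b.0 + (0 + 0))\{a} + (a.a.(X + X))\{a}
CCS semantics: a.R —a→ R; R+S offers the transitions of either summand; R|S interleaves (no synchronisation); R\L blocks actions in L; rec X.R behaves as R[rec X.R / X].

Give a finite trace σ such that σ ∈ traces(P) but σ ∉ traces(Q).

Reachable graph of P (5 states):
  u0 = rec X. (a.0)\{b} + b.b.0 + (b.0 + (0 + 0))\{a} + (a.a.(X + X))\{a} ⊢ ··a··> u1, ··b··> u2, ··b··> u3
  u1 = 0\{b} ⊢ deadlocked
  u2 = 0\{a} ⊢ deadlocked
  u3 = b.0 ⊢ ··b··> u4
  u4 = 0 ⊢ deadlocked
Reachable graph of Q (4 states):
  v0 = rec X. (b.0)\{b} + b.b.0 + (b.0 + (0 + 0))\{a} + (a.a.(X + X))\{a} ⊢ ··b··> v1, ··b··> v2
  v1 = 0\{a} ⊢ deadlocked
  v2 = b.0 ⊢ ··b··> v3
  v3 = 0 ⊢ deadlocked
Trace ⟨a⟩ through P, begin at {u0}:
  [1] a ⇒ {u1}
  ✓ P
Trace ⟨a⟩ through Q, begin at {v0}:
  [1] a ⇒ ∅  — Q cannot continue

a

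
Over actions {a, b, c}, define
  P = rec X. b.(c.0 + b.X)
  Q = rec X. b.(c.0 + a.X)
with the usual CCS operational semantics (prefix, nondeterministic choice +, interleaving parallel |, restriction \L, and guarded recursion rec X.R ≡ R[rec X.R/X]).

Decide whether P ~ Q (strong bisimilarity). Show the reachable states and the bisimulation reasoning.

Reachable graph of P (3 states):
  p0 = rec X. b.(c.0 + b.X) :: --b--▸ p1
  p1 = c.0 + b.(rec X. b.(c.0 + b.X)) :: --b--▸ p0, --c--▸ p2
  p2 = 0 :: (no moves)
Reachable graph of Q (3 states):
  q0 = rec X. b.(c.0 + a.X) :: --b--▸ q1
  q1 = c.0 + a.(rec X. b.(c.0 + a.X)) :: --a--▸ q0, --c--▸ q2
  q2 = 0 :: (no moves)
Partition-refinement fixed point:
  B0 = {p0}
  B1 = {p1}
  B2 = {p2, q2}
  B3 = {q0}
  B4 = {q1}
p0 ∈ B0, q0 ∈ B3 → different blocks

NO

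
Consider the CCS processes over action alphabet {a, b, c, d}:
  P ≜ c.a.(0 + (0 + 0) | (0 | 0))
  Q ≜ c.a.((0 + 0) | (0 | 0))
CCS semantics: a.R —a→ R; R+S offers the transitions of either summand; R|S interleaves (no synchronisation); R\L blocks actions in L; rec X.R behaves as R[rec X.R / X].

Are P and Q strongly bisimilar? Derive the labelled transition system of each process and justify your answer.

Reachable graph of P (3 states):
  s0 = c.a.(0 + (0 + 0) | (0 | 0)) ⊢ --c--▸ s1
  s1 = a.(0 + (0 + 0) | (0 | 0)) ⊢ --a--▸ s2
  s2 = 0 + (0 + 0) | (0 | 0) ⊢ stopped
Reachable graph of Q (3 states):
  t0 = c.a.((0 + 0) | (0 | 0)) ⊢ --c--▸ t1
  t1 = a.((0 + 0) | (0 | 0)) ⊢ --a--▸ t2
  t2 = (0 + 0) | (0 | 0) ⊢ stopped
Coarsest stable partition (strong bisimilarity classes):
  B0 = {s0, t0}
  B1 = {s1, t1}
  B2 = {s2, t2}
s0 ∈ B0, t0 ∈ B0 → same block

P ~ Q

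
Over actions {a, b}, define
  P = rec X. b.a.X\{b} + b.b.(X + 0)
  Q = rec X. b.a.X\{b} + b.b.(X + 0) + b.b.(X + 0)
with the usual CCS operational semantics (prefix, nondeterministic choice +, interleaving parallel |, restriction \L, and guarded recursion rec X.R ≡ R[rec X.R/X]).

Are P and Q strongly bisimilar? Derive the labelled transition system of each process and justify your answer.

YES

P's transition system — 5 states:
  u0 = rec X. b.a.X\{b} + b.b.(X + 0) → -b-> u1, -b-> u2
  u1 = a.(rec X. b.a.X\{b} + b.b.(X + 0))\{b} → -a-> u3
  u2 = b.((rec X. b.a.X\{b} + b.b.(X + 0)) + 0) → -b-> u4
  u3 = (rec X. b.a.X\{b} + b.b.(X + 0))\{b} → ·
  u4 = (rec X. b.a.X\{b} + b.b.(X + 0)) + 0 → -b-> u1, -b-> u2
Q's transition system — 5 states:
  v0 = rec X. b.a.X\{b} + b.b.(X + 0) + b.b.(X + 0) → -b-> v1, -b-> v2
  v1 = a.(rec X. b.a.X\{b} + b.b.(X + 0) + b.b.(X + 0))\{b} → -a-> v3
  v2 = b.((rec X. b.a.X\{b} + b.b.(X + 0) + b.b.(X + 0)) + 0) → -b-> v4
  v3 = (rec X. b.a.X\{b} + b.b.(X + 0) + b.b.(X + 0))\{b} → ·
  v4 = (rec X. b.a.X\{b} + b.b.(X + 0) + b.b.(X + 0)) + 0 → -b-> v1, -b-> v2
Coarsest stable partition (strong bisimilarity classes):
  B0 = {u0, u4, v0, v4}
  B1 = {u1, v1}
  B2 = {u3, v3}
  B3 = {u2, v2}
u0 ∈ B0, v0 ∈ B0 → same block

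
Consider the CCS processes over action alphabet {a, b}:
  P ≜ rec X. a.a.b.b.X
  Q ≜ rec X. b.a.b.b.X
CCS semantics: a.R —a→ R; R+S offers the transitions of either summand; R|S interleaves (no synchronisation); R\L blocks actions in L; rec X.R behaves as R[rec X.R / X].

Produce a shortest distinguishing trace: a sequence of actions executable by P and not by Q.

P's transition system — 4 states:
  m0 = rec X. a.a.b.b.X → —a→ m1
  m1 = a.b.b.(rec X. a.a.b.b.X) → —a→ m2
  m2 = b.b.(rec X. a.a.b.b.X) → —b→ m3
  m3 = b.(rec X. a.a.b.b.X) → —b→ m0
Q's transition system — 4 states:
  n0 = rec X. b.a.b.b.X → —b→ n1
  n1 = a.b.b.(rec X. b.a.b.b.X) → —a→ n2
  n2 = b.b.(rec X. b.a.b.b.X) → —b→ n3
  n3 = b.(rec X. b.a.b.b.X) → —b→ n0
Trace ⟨a⟩ through P, begin at {m0}:
  step 1 (a): {m1}
  P completes σ.
Trace ⟨a⟩ through Q, begin at {n0}:
  step 1 (a): no successor for Q

a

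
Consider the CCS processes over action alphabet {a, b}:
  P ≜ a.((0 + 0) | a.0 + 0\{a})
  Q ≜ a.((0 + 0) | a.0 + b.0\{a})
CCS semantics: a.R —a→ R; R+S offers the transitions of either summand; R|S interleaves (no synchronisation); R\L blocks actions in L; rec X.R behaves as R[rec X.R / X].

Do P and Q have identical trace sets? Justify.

Reachable graph of P (3 states):
  u0 = a.((0 + 0) | a.0 + 0\{a}) :: --a--▸ u1
  u1 = (0 + 0) | a.0 + 0\{a} :: --a--▸ u2
  u2 = (0 + 0) | 0 :: (no moves)
Reachable graph of Q (4 states):
  v0 = a.((0 + 0) | a.0 + b.0\{a}) :: --a--▸ v1
  v1 = (0 + 0) | a.0 + b.0\{a} :: --a--▸ v2, --b--▸ v3
  v2 = (0 + 0) | 0 :: (no moves)
  v3 = 0\{a} :: (no moves)
Executing ab from Q (initial set {v0}):
  after a @ step 1: {v1}
  after b @ step 2: {v3}
  — Q admits the full trace.
Executing ab from P (initial set {u0}):
  after a @ step 1: {u1}
  after b @ step 2: ∅ (P stuck)

NO — witness ⟨ab⟩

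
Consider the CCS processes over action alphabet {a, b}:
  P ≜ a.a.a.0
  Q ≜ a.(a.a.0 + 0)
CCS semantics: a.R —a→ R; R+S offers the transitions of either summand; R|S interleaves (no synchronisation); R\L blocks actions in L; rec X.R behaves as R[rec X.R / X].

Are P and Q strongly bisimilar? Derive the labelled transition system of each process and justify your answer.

P ~ Q

Reachable graph of P (4 states):
  s0 = a.a.a.0 :: --a--▸ s1
  s1 = a.a.0 :: --a--▸ s2
  s2 = a.0 :: --a--▸ s3
  s3 = 0 :: ·
Reachable graph of Q (4 states):
  t0 = a.(a.a.0 + 0) :: --a--▸ t1
  t1 = a.a.0 + 0 :: --a--▸ t2
  t2 = a.0 :: --a--▸ t3
  t3 = 0 :: ·
Partition-refinement fixed point:
  B0 = {s0, t0}
  B1 = {s1, t1}
  B2 = {s2, t2}
  B3 = {s3, t3}
s0 ∈ B0, t0 ∈ B0 → same block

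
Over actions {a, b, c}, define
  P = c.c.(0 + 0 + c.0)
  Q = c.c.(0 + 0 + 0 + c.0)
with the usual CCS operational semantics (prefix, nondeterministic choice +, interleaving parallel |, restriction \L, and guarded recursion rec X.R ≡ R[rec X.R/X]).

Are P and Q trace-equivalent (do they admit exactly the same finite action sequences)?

Reachable graph of P (4 states):
  m0 = c.c.(0 + 0 + c.0) :: --c--▸ m1
  m1 = c.(0 + 0 + c.0) :: --c--▸ m2
  m2 = 0 + 0 + c.0 :: --c--▸ m3
  m3 = 0 :: stopped
Reachable graph of Q (4 states):
  n0 = c.c.(0 + 0 + 0 + c.0) :: --c--▸ n1
  n1 = c.(0 + 0 + 0 + c.0) :: --c--▸ n2
  n2 = 0 + 0 + 0 + c.0 :: --c--▸ n3
  n3 = 0 :: stopped
Partition-refinement fixed point:
  B0 = {m0, n0}
  B1 = {m1, n1}
  B2 = {m2, n2}
  B3 = {m3, n3}
m0 ∈ B0, n0 ∈ B0 → same block
Bisimilar ⇒ trace-equivalent.

trace-equivalent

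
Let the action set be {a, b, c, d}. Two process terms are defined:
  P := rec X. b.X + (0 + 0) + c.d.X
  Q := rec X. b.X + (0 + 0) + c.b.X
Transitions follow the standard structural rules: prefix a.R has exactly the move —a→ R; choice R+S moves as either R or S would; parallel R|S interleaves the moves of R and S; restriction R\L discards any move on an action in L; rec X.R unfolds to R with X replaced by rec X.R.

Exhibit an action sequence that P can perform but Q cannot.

cd

Reachable graph of P (2 states):
  p0 = rec X. b.X + (0 + 0) + c.d.X ⊢ -b-> p0, -c-> p1
  p1 = d.(rec X. b.X + (0 + 0) + c.d.X) ⊢ -d-> p0
Reachable graph of Q (2 states):
  q0 = rec X. b.X + (0 + 0) + c.b.X ⊢ -b-> q0, -c-> q1
  q1 = b.(rec X. b.X + (0 + 0) + c.b.X) ⊢ -b-> q0
Executing cd from P (initial set {p0}):
  after c @ step 1: {p1}
  after d @ step 2: {p0}
  P completes σ.
Executing cd from Q (initial set {q0}):
  after c @ step 1: {q1}
  after d @ step 2: ∅ (Q stuck)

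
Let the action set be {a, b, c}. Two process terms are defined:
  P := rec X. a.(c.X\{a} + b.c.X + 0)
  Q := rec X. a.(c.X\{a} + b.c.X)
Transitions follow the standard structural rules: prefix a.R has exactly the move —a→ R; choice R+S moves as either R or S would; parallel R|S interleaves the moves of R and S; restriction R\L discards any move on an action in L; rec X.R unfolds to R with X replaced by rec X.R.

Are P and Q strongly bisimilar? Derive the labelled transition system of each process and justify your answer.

Reachable graph of P (4 states):
  m0 = rec X. a.(c.X\{a} + b.c.X + 0) → ··a··> m1
  m1 = c.(rec X. a.(c.X\{a} + b.c.X + 0))\{a} + b.c.(rec X. a.(c.X\{a} + b.c.X + 0)) + 0 → ··b··> m2, ··c··> m3
  m2 = c.(rec X. a.(c.X\{a} + b.c.X + 0)) → ··c··> m0
  m3 = (rec X. a.(c.X\{a} + b.c.X + 0))\{a} → deadlocked
Reachable graph of Q (4 states):
  n0 = rec X. a.(c.X\{a} + b.c.X) → ··a··> n1
  n1 = c.(rec X. a.(c.X\{a} + b.c.X))\{a} + b.c.(rec X. a.(c.X\{a} + b.c.X)) → ··b··> n2, ··c··> n3
  n2 = c.(rec X. a.(c.X\{a} + b.c.X)) → ··c··> n0
  n3 = (rec X. a.(c.X\{a} + b.c.X))\{a} → deadlocked
Coarsest stable partition (strong bisimilarity classes):
  B0 = {m0, n0}
  B1 = {m1, n1}
  B2 = {m2, n2}
  B3 = {m3, n3}
m0 ∈ B0, n0 ∈ B0 → same block

P ~ Q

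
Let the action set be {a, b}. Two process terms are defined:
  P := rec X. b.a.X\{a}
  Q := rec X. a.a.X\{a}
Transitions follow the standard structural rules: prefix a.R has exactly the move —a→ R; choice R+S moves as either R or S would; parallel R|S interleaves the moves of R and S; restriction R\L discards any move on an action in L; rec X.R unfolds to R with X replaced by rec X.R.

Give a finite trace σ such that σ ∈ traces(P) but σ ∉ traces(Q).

Reachable graph of P (4 states):
  u0 = rec X. b.a.X\{a} :: ··b··> u1
  u1 = a.(rec X. b.a.X\{a})\{a} :: ··a··> u2
  u2 = (rec X. b.a.X\{a})\{a} :: ··b··> u3
  u3 = (a.(rec X. b.a.X\{a})\{a})\{a} :: ∅
Reachable graph of Q (3 states):
  v0 = rec X. a.a.X\{a} :: ··a··> v1
  v1 = a.(rec X. a.a.X\{a})\{a} :: ··a··> v2
  v2 = (rec X. a.a.X\{a})\{a} :: ∅
Trace ⟨b⟩ through P, begin at {u0}:
  [1] b ⇒ {u1}
  P completes σ.
Trace ⟨b⟩ through Q, begin at {v0}:
  [1] b ⇒ ∅  — Q cannot continue

b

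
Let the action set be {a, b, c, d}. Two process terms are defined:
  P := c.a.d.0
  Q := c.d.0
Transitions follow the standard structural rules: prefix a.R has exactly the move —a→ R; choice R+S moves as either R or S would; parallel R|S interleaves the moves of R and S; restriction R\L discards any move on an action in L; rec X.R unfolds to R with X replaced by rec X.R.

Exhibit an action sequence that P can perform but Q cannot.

LTS(P): 4 reachable states
  p0 = c.a.d.0 :: -c-> p1
  p1 = a.d.0 :: -a-> p2
  p2 = d.0 :: -d-> p3
  p3 = 0 :: stopped
LTS(Q): 3 reachable states
  q0 = c.d.0 :: -c-> q1
  q1 = d.0 :: -d-> q2
  q2 = 0 :: stopped
Trace ⟨ca⟩ through P, begin at {p0}:
  after c @ step 1: {p1}
  after a @ step 2: {p2}
  — P admits the full trace.
Trace ⟨ca⟩ through Q, begin at {q0}:
  after c @ step 1: {q1}
  after a @ step 2: ∅ (Q stuck)

ca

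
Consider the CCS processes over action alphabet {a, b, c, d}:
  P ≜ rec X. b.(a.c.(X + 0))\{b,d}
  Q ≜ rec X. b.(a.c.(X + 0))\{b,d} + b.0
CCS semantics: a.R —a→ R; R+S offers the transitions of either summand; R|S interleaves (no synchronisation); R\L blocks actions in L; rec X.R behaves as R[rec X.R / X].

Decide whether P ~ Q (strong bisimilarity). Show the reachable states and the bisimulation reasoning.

P ≁ Q

P's transition system — 4 states:
  p0 = rec X. b.(a.c.(X + 0))\{b,d} | —b→ p1
  p1 = (a.c.((rec X. b.(a.c.(X + 0))\{b,d}) + 0))\{b,d} | —a→ p2
  p2 = (c.((rec X. b.(a.c.(X + 0))\{b,d}) + 0))\{b,d} | —c→ p3
  p3 = ((rec X. b.(a.c.(X + 0))\{b,d}) + 0)\{b,d} | (no moves)
Q's transition system — 5 states:
  q0 = rec X. b.(a.c.(X + 0))\{b,d} + b.0 | —b→ q1, —b→ q2
  q1 = (a.c.((rec X. b.(a.c.(X + 0))\{b,d} + b.0) + 0))\{b,d} | —a→ q3
  q2 = 0 | (no moves)
  q3 = (c.((rec X. b.(a.c.(X + 0))\{b,d} + b.0) + 0))\{b,d} | —c→ q4
  q4 = ((rec X. b.(a.c.(X + 0))\{b,d} + b.0) + 0)\{b,d} | (no moves)
Coarsest stable partition (strong bisimilarity classes):
  B0 = {p0}
  B1 = {p1, q1}
  B2 = {p2, q3}
  B3 = {p3, q2, q4}
  B4 = {q0}
p0 ∈ B0, q0 ∈ B4 → different blocks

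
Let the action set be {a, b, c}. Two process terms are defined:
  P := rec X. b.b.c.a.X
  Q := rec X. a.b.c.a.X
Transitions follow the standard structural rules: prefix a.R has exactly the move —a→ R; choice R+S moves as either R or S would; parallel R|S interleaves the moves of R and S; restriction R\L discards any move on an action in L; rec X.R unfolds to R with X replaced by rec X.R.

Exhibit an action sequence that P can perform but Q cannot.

b

P's transition system — 4 states:
  p0 = rec X. b.b.c.a.X :: -b-> p1
  p1 = b.c.a.(rec X. b.b.c.a.X) :: -b-> p2
  p2 = c.a.(rec X. b.b.c.a.X) :: -c-> p3
  p3 = a.(rec X. b.b.c.a.X) :: -a-> p0
Q's transition system — 4 states:
  q0 = rec X. a.b.c.a.X :: -a-> q1
  q1 = b.c.a.(rec X. a.b.c.a.X) :: -b-> q2
  q2 = c.a.(rec X. a.b.c.a.X) :: -c-> q3
  q3 = a.(rec X. a.b.c.a.X) :: -a-> q0
Run σ = ⟨b⟩ on P: start {p0}
  after b @ step 1: {p1}
  ✓ P
Run σ = ⟨b⟩ on Q: start {q0}
  after b @ step 1: no successor for Q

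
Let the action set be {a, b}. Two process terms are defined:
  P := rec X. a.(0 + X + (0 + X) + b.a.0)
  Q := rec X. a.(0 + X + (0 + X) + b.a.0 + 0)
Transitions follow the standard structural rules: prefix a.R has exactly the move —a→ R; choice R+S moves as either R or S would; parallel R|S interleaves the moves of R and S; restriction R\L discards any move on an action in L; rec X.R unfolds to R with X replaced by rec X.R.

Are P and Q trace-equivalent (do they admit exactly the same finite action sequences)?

trace-equivalent

LTS(P): 4 reachable states
  s0 = rec X. a.(0 + X + (0 + X) + b.a.0) :: --a--▸ s1
  s1 = 0 + (rec X. a.(0 + X + (0 + X) + b.a.0)) + (0 + (rec X. a.(0 + X + (0 + X) + b.a.0))) + b.a.0 :: --a--▸ s1, --b--▸ s2
  s2 = a.0 :: --a--▸ s3
  s3 = 0 :: stopped
LTS(Q): 4 reachable states
  t0 = rec X. a.(0 + X + (0 + X) + b.a.0 + 0) :: --a--▸ t1
  t1 = 0 + (rec X. a.(0 + X + (0 + X) + b.a.0 + 0)) + (0 + (rec X. a.(0 + X + (0 + X) + b.a.0 + 0))) + b.a.0 + 0 :: --a--▸ t1, --b--▸ t2
  t2 = a.0 :: --a--▸ t3
  t3 = 0 :: stopped
Coarsest stable partition (strong bisimilarity classes):
  B0 = {s0, t0}
  B1 = {s1, t1}
  B2 = {s2, t2}
  B3 = {s3, t3}
s0 ∈ B0, t0 ∈ B0 → same block
Bisimilar ⇒ trace-equivalent.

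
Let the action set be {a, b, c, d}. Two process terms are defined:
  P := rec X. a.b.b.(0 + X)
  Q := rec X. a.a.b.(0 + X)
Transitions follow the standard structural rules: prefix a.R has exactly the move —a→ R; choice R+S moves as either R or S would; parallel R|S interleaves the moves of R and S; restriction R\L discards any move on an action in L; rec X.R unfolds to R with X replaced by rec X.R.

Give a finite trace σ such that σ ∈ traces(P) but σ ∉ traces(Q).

ab

LTS(P): 4 reachable states
  s0 = rec X. a.b.b.(0 + X) ⊢ =a=> s1
  s1 = b.b.(0 + (rec X. a.b.b.(0 + X))) ⊢ =b=> s2
  s2 = b.(0 + (rec X. a.b.b.(0 + X))) ⊢ =b=> s3
  s3 = 0 + (rec X. a.b.b.(0 + X)) ⊢ =a=> s1
LTS(Q): 4 reachable states
  t0 = rec X. a.a.b.(0 + X) ⊢ =a=> t1
  t1 = a.b.(0 + (rec X. a.a.b.(0 + X))) ⊢ =a=> t2
  t2 = b.(0 + (rec X. a.a.b.(0 + X))) ⊢ =b=> t3
  t3 = 0 + (rec X. a.a.b.(0 + X)) ⊢ =a=> t1
Run σ = ⟨ab⟩ on P: start {s0}
  after a @ step 1: {s1}
  after b @ step 2: {s2}
  ✓ P
Run σ = ⟨ab⟩ on Q: start {t0}
  after a @ step 1: {t1}
  after b @ step 2: ∅ (Q stuck)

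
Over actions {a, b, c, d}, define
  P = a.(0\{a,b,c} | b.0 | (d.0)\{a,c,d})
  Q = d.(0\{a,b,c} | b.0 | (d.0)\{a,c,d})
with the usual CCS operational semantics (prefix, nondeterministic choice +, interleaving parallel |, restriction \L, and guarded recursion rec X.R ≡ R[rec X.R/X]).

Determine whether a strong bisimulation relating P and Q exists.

NO

LTS(P): 3 reachable states
  p0 = a.(0\{a,b,c} | b.0 | (d.0)\{a,c,d}) :: —a→ p1
  p1 = 0\{a,b,c} | b.0 | (d.0)\{a,c,d} :: —b→ p2
  p2 = 0\{a,b,c} | 0 | (d.0)\{a,c,d} :: (no moves)
LTS(Q): 3 reachable states
  q0 = d.(0\{a,b,c} | b.0 | (d.0)\{a,c,d}) :: —d→ q1
  q1 = 0\{a,b,c} | b.0 | (d.0)\{a,c,d} :: —b→ q2
  q2 = 0\{a,b,c} | 0 | (d.0)\{a,c,d} :: (no moves)
Partition-refinement fixed point:
  B0 = {p0}
  B1 = {p1, q1}
  B2 = {p2, q2}
  B3 = {q0}
p0 ∈ B0, q0 ∈ B3 → different blocks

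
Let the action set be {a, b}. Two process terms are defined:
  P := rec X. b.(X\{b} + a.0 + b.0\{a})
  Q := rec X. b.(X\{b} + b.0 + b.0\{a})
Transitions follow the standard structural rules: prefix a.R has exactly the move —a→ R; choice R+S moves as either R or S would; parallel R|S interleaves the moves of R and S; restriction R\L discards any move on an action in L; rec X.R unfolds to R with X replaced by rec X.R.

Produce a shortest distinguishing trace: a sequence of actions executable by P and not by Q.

ba

P's transition system — 4 states:
  p0 = rec X. b.(X\{b} + a.0 + b.0\{a}) :: =b=> p1
  p1 = (rec X. b.(X\{b} + a.0 + b.0\{a}))\{b} + a.0 + b.0\{a} :: =a=> p2, =b=> p3
  p2 = 0 :: stopped
  p3 = 0\{a} :: stopped
Q's transition system — 4 states:
  q0 = rec X. b.(X\{b} + b.0 + b.0\{a}) :: =b=> q1
  q1 = (rec X. b.(X\{b} + b.0 + b.0\{a}))\{b} + b.0 + b.0\{a} :: =b=> q2, =b=> q3
  q2 = 0 :: stopped
  q3 = 0\{a} :: stopped
Executing ba from P (initial set {p0}):
  after b @ step 1: {p1}
  after a @ step 2: {p2}
  P completes σ.
Executing ba from Q (initial set {q0}):
  after b @ step 1: {q1}
  after a @ step 2: no successor for Q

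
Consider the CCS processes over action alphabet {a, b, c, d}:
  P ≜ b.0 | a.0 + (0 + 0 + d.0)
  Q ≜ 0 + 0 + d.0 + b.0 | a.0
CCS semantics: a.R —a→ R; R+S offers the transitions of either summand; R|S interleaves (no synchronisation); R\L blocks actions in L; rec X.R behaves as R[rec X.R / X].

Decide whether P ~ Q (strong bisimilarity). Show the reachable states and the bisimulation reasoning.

bisimilar

P's transition system — 5 states:
  u0 = b.0 | a.0 + (0 + 0 + d.0) | -a-> u1, -b-> u2, -d-> u3
  u1 = b.0 | 0 | -b-> u4
  u2 = 0 | a.0 | -a-> u4
  u3 = 0 | stopped
  u4 = 0 | 0 | stopped
Q's transition system — 5 states:
  v0 = 0 + 0 + d.0 + b.0 | a.0 | -a-> v1, -b-> v2, -d-> v3
  v1 = b.0 | 0 | -b-> v4
  v2 = 0 | a.0 | -a-> v4
  v3 = 0 | stopped
  v4 = 0 | 0 | stopped
Partition-refinement fixed point:
  B0 = {u0, v0}
  B1 = {u2, v2}
  B2 = {u3, u4, v3, v4}
  B3 = {u1, v1}
u0 ∈ B0, v0 ∈ B0 → same block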